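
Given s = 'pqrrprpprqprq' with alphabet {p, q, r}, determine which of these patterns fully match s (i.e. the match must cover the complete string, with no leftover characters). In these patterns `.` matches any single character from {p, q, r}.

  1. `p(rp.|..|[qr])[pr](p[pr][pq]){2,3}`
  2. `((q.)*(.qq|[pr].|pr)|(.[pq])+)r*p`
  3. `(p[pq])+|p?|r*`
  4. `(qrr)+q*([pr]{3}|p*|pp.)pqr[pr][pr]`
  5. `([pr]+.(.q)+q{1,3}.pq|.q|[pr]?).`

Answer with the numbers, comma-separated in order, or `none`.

1

1 → match
2 → no match — must end with 'p'
3 → no match
4 → no match — must start with 'qrr'
5 → no match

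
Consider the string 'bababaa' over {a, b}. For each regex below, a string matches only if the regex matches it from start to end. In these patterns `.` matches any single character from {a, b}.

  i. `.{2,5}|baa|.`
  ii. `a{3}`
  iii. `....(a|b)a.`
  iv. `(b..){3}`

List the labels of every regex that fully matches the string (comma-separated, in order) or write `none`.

iii

i → no match
ii → no match — must start with 'a'
iii → match
iv → no match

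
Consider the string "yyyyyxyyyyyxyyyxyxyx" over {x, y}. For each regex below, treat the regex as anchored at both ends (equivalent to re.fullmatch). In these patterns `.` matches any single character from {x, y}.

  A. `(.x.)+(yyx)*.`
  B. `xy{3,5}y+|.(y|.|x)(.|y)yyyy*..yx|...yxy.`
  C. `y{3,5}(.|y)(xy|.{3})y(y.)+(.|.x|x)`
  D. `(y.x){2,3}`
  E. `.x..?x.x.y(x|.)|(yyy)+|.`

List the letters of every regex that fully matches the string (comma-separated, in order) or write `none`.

A → no match
B → no match
C → match
D → no match
E → no match

C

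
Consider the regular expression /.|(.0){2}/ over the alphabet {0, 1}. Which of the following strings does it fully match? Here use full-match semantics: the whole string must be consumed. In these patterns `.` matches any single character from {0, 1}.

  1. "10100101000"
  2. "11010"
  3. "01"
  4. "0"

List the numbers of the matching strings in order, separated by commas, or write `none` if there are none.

1 → no match
2 → no match
3 → no match
4 → match

4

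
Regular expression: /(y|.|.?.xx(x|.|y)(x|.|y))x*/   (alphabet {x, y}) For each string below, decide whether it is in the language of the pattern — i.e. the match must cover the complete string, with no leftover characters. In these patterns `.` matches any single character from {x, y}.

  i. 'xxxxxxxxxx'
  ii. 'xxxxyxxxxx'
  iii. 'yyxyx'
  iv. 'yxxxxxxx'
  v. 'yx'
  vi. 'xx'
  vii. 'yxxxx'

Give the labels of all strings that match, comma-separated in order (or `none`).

i, ii, iv, v, vi, vii

i. 'xxxxxxxxxx' → match
ii. 'xxxxyxxxxx' → match
iii. 'yyxyx' → no match
iv. 'yxxxxxxx' → match
v. 'yx' → match
vi. 'xx' → match
vii. 'yxxxx' → match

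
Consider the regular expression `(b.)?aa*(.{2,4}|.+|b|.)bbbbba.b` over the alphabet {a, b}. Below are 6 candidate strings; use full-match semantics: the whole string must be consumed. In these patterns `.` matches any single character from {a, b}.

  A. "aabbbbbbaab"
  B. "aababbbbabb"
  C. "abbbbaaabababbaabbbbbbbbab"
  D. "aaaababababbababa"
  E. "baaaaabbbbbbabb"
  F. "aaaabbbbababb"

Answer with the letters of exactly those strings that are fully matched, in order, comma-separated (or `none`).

A → match
B → no match
C → no match
D → no match — must end with "b"
E → match
F → no match

A, E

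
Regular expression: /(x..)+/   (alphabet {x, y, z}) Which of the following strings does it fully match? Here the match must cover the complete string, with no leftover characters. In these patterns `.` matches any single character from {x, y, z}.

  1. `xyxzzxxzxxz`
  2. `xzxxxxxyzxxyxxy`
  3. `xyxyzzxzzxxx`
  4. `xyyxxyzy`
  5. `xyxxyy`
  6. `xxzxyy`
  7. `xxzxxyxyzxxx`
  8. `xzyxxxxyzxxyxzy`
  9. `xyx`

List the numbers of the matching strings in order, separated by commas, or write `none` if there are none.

2, 5, 6, 7, 8, 9

1 → no match
2 → match
3 → no match
4 → no match
5 → match
6 → match
7 → match
8 → match
9 → match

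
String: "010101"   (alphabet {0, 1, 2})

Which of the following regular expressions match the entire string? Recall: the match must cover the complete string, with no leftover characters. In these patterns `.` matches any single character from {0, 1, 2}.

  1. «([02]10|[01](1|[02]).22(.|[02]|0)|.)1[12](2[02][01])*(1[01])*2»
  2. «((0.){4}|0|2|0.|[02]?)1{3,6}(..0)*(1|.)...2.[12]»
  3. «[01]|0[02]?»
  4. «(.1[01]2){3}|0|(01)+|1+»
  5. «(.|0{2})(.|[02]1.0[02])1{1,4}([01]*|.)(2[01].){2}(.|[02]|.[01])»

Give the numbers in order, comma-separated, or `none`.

1 → no match — must end with "2"
2 → no match
3 → no match
4 → match
5 → no match

4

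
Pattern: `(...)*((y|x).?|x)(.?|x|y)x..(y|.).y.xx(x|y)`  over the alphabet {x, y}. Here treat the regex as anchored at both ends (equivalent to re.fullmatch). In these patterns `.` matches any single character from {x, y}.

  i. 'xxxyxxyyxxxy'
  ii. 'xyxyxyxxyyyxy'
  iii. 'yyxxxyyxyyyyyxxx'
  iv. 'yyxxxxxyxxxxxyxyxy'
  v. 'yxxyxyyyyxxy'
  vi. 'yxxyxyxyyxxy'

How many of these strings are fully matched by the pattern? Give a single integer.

3

i → match
ii → no match
iii → no match
iv → no match
v → match
vi → match
Total matched: 3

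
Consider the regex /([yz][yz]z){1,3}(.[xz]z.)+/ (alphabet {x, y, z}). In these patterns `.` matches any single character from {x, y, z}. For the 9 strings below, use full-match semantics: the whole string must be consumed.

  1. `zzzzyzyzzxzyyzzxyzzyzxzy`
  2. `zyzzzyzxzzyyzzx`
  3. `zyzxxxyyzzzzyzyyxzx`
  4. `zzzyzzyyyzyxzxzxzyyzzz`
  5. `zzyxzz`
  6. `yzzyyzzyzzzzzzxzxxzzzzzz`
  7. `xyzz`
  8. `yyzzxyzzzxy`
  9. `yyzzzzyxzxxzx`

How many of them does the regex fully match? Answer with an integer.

1 → no match
2 → no match
3 → no match
4 → no match
5 → no match
6 → no match
7 → no match
8 → no match
9 → no match
Total matched: 0

0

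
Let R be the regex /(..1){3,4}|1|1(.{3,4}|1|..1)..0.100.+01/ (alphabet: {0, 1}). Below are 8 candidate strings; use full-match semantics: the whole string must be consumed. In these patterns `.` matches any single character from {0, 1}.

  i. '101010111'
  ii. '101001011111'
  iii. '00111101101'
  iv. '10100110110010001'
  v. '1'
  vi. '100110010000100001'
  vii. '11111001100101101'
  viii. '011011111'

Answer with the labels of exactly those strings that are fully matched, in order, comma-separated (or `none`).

ii, iv, v, vii, viii

i. '101010111' → no match
ii. '101001011111' → match
iii. '00111101101' → no match
iv → match
v. '1' → match
vi → no match
vii → match
viii. '011011111' → match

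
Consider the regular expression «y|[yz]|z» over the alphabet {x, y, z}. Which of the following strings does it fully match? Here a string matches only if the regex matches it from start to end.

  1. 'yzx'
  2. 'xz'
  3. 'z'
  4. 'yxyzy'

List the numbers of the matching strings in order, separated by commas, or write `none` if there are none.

3

1. 'yzx' → no match
2. 'xz' → no match
3. 'z' → match
4. 'yxyzy' → no match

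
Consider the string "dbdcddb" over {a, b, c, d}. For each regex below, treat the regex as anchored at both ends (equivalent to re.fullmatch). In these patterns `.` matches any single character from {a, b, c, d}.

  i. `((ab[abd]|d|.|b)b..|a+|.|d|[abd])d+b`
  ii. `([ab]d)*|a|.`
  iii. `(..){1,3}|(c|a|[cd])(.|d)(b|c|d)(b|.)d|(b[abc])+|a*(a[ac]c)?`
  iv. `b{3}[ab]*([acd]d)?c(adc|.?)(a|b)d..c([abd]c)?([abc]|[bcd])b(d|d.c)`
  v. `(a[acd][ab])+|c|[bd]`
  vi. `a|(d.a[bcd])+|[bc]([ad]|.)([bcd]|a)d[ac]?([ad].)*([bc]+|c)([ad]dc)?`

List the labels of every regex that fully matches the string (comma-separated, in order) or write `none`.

i → match
ii → no match
iii → no match
iv → no match — must start with "b"
v → no match
vi → no match

i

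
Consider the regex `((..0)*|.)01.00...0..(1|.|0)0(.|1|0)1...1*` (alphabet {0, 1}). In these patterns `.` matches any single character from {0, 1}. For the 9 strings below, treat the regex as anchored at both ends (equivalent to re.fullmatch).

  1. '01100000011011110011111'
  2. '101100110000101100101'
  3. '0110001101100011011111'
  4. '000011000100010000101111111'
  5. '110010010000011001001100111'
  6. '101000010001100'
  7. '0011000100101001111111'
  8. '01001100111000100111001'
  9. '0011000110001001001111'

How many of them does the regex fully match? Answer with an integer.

1 → no match
2 → no match
3 → match
4 → no match
5 → no match
6 → no match
7 → match
8 → no match
9 → match
Total matched: 3

3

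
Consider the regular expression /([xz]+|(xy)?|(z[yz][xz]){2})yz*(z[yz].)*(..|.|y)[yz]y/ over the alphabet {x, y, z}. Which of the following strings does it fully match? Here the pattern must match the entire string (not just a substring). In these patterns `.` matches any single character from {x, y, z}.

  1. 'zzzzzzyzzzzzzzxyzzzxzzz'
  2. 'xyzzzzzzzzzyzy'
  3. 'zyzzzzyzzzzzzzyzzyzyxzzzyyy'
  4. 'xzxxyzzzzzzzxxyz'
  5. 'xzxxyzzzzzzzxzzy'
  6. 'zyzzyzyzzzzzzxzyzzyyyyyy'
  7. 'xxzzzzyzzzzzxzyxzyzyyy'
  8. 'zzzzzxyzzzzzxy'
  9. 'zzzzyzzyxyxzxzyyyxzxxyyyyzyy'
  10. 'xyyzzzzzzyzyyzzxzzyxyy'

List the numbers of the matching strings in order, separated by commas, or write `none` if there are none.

1 → no match — must end with 'y'
2 → match
3 → match
4 → no match — must end with 'y'
5 → match
6 → match
7 → match
8 → no match
9 → no match
10 → match

2, 3, 5, 6, 7, 10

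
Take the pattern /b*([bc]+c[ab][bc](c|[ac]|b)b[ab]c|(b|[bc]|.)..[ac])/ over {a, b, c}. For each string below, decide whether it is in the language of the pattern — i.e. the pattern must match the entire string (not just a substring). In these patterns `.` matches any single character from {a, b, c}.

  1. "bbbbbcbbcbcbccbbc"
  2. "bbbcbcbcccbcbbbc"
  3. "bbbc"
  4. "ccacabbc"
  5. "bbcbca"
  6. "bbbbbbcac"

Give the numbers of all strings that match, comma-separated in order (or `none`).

1, 2, 3, 4, 5, 6

1 → match
2 → match
3. "bbbc" → match
4. "ccacabbc" → match
5. "bbcbca" → match
6. "bbbbbbcac" → match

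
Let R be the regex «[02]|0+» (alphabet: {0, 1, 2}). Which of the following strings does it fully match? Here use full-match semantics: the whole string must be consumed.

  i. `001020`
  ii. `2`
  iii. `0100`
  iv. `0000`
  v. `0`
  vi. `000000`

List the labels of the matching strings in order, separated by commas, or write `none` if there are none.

ii, iv, v, vi

i. `001020` → no match
ii. `2` → match
iii. `0100` → no match
iv. `0000` → match
v. `0` → match
vi. `000000` → match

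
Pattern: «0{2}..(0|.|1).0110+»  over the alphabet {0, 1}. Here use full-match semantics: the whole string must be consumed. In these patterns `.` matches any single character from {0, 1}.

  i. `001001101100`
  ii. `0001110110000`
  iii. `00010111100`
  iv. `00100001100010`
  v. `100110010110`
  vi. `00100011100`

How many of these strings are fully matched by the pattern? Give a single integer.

1

i → no match
ii → match
iii → no match
iv → no match
v → no match — must start with `0`
vi → no match
Total matched: 1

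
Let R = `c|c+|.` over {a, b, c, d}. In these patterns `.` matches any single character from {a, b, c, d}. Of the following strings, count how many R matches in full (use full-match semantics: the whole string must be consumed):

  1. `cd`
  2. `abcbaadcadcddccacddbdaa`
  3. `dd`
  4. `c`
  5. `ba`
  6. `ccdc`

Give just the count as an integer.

1

1. `cd` → no match
2 → no match
3. `dd` → no match
4. `c` → match
5. `ba` → no match
6. `ccdc` → no match
Total matched: 1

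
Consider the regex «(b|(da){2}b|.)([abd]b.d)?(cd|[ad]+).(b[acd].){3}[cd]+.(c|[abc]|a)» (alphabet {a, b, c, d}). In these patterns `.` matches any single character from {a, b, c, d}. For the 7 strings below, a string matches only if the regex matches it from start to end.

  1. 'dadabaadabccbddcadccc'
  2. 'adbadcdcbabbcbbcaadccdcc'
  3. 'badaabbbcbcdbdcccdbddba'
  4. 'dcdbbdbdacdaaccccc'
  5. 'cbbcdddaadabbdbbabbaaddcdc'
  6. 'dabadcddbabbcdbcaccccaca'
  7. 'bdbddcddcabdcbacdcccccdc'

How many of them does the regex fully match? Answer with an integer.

1

1 → no match
2 → no match
3 → no match
4 → no match
5 → match
6 → no match
7 → no match
Total matched: 1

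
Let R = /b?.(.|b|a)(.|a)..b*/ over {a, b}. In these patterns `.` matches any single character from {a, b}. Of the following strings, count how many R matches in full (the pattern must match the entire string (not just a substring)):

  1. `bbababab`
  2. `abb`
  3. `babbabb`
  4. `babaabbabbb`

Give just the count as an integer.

1

1 → no match
2 → no match
3 → match
4 → no match
Total matched: 1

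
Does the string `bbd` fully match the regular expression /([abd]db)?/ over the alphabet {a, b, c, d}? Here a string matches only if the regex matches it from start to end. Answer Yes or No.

No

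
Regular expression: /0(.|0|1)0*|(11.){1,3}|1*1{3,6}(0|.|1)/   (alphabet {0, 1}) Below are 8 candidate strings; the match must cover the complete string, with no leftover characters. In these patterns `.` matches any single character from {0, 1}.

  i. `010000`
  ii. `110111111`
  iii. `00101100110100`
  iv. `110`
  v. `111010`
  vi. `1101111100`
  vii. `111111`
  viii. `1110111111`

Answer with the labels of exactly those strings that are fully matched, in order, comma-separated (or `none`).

i → match
ii → match
iii → no match
iv → match
v → no match
vi → no match
vii → match
viii → no match

i, ii, iv, vii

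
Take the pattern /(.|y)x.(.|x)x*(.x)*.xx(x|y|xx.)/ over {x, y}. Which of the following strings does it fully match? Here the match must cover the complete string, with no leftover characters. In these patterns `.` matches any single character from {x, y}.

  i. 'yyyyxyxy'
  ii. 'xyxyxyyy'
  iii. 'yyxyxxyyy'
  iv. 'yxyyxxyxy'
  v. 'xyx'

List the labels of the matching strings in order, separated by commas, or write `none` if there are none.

none

i. 'yyyyxyxy' → no match
ii. 'xyxyxyyy' → no match
iii. 'yyxyxxyyy' → no match
iv. 'yxyyxxyxy' → no match
v. 'xyx' → no match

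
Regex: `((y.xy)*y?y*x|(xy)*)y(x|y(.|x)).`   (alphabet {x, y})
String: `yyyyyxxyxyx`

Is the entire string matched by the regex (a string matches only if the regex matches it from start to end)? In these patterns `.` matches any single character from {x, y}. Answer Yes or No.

No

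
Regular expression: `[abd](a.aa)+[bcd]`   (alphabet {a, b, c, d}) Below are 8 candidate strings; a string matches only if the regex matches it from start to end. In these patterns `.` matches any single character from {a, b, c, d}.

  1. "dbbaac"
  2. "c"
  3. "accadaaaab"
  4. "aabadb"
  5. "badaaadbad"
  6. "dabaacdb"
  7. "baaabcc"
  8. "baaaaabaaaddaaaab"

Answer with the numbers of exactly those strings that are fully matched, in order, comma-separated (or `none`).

1 → no match
2 → no match
3 → no match
4 → no match
5 → no match
6 → no match
7 → no match
8 → no match

none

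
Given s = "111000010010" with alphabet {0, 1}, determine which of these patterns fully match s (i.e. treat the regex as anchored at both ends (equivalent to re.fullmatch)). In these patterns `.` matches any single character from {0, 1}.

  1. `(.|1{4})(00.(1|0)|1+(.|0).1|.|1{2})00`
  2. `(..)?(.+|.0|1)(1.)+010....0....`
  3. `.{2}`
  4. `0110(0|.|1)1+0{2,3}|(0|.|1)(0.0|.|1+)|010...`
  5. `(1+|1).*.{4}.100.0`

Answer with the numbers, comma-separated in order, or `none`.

5

1 → no match — must end with "00"
2 → no match
3 → no match
4 → no match
5 → match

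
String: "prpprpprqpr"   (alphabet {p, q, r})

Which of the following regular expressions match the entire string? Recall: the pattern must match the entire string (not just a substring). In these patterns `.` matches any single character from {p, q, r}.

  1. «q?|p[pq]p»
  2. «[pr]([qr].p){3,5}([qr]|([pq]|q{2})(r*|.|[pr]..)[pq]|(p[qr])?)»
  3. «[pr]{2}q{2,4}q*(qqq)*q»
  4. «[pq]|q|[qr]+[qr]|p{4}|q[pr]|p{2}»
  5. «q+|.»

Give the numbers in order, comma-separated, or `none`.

1 → no match
2 → match
3 → no match — must end with "q"
4 → no match
5 → no match

2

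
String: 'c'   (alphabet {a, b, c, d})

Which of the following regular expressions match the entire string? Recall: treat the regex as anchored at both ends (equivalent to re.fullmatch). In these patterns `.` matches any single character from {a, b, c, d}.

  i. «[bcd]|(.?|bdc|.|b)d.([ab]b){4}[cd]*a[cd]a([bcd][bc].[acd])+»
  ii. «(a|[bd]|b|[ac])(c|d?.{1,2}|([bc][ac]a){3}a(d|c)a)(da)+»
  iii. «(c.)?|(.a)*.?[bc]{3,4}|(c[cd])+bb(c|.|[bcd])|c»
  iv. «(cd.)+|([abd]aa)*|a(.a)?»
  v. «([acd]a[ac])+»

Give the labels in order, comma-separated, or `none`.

i, iii

i → match
ii → no match — must end with 'da'
iii → match
iv → no match
v → no match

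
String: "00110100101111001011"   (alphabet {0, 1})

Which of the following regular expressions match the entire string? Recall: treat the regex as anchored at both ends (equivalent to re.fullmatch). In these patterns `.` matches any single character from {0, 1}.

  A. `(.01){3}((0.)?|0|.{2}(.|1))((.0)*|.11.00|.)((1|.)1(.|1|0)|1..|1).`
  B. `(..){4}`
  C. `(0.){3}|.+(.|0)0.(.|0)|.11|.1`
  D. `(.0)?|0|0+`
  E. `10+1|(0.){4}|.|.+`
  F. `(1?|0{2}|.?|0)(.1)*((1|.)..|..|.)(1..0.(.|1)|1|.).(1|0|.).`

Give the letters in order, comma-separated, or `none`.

A → match
B → no match
C → match
D → no match
E → match
F → no match

A, C, E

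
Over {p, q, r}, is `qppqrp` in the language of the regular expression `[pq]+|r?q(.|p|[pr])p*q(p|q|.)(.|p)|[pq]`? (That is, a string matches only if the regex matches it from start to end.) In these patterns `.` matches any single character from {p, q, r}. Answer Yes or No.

Yes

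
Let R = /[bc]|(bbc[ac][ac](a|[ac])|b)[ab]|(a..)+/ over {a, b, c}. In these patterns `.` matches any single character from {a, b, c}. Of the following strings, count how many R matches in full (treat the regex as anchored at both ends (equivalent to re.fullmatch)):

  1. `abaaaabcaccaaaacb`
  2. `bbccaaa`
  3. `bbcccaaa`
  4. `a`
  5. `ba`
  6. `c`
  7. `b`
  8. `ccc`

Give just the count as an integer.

1 → no match
2 → match
3 → no match
4 → no match
5 → match
6 → match
7 → match
8 → no match
Total matched: 4

4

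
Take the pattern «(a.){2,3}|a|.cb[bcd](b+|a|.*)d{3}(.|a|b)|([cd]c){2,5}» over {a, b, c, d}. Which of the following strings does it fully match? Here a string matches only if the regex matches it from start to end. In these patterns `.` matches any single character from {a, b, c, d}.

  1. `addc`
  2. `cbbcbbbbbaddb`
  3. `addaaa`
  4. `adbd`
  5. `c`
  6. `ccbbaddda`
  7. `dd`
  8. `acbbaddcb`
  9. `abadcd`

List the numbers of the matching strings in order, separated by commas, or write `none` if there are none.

1 → no match
2 → no match
3 → no match
4 → no match
5 → no match
6 → match
7 → no match
8 → no match
9 → no match

6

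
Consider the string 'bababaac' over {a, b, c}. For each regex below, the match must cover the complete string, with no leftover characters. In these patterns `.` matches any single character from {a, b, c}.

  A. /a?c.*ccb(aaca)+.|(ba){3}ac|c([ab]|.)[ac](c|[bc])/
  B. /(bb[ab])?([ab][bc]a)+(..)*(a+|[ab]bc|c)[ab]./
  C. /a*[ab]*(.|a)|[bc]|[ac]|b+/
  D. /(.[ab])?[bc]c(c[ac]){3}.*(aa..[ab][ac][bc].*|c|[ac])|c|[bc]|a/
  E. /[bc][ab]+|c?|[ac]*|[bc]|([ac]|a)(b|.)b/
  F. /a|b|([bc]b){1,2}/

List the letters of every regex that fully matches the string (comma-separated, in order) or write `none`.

A → match
B → no match
C → match
D → no match
E → no match
F → no match

A, C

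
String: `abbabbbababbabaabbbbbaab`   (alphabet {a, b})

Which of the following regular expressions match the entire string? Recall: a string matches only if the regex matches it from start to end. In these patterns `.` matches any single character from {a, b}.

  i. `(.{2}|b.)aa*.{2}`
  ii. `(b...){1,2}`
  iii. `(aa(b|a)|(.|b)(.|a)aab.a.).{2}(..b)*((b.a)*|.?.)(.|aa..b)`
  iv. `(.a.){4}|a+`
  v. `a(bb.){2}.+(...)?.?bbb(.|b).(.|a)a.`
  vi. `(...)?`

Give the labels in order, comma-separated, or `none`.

v

i → no match
ii → no match — must start with `b`
iii → no match
iv → no match
v → match
vi → no match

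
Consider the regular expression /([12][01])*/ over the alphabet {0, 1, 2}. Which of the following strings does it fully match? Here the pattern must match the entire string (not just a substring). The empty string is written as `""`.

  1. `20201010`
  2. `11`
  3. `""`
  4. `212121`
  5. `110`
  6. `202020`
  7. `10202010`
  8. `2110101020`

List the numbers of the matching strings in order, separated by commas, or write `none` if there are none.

1, 2, 3, 4, 6, 7, 8

1 → match
2 → match
3 → match
4 → match
5 → no match
6 → match
7 → match
8 → match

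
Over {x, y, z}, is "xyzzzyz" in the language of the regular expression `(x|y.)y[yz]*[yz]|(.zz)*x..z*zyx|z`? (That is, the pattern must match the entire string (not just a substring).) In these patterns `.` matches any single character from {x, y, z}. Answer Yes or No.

Yes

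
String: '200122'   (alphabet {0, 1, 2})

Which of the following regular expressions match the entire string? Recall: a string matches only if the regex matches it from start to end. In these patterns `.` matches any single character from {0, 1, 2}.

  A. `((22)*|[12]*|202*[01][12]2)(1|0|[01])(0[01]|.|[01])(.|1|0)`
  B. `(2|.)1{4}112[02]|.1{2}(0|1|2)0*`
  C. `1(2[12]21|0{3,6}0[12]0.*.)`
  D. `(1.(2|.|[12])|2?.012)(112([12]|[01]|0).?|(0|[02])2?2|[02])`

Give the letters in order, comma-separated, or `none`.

D

A → no match
B → no match
C → no match — must start with '1'
D → match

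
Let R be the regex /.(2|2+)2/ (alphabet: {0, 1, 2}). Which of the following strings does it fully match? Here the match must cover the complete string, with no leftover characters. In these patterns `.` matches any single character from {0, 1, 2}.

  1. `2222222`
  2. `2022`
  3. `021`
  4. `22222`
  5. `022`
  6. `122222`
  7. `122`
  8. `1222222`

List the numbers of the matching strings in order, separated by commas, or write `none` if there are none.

1 → match
2 → no match
3 → no match — must end with `22`
4 → match
5 → match
6 → match
7 → match
8 → match

1, 4, 5, 6, 7, 8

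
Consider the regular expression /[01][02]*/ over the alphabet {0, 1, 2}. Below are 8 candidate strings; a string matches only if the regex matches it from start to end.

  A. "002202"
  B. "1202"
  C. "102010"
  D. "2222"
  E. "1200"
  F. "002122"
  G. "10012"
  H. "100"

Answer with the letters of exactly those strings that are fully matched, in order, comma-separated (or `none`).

A. "002202" → match
B. "1202" → match
C. "102010" → no match
D. "2222" → no match
E. "1200" → match
F. "002122" → no match
G. "10012" → no match
H. "100" → match

A, B, E, H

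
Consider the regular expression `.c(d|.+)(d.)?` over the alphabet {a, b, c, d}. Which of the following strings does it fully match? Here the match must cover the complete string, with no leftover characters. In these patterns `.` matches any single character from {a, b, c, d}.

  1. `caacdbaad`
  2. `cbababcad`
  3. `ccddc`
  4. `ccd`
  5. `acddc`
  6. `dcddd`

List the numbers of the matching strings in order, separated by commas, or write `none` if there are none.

1 → no match
2 → no match
3 → match
4 → match
5 → match
6 → match

3, 4, 5, 6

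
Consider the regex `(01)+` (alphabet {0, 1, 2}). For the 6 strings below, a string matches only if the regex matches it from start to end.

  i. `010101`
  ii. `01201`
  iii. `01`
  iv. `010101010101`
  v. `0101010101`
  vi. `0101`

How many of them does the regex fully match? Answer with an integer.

i → match
ii → no match
iii → match
iv → match
v → match
vi → match
Total matched: 5

5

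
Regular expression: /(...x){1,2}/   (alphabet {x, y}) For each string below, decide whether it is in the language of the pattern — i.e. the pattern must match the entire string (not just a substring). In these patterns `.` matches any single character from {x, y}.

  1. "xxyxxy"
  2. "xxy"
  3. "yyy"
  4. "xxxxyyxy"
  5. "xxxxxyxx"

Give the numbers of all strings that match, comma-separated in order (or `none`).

5

1 → no match — must end with "x"
2 → no match — must end with "x"
3 → no match — must end with "x"
4 → no match — must end with "x"
5 → match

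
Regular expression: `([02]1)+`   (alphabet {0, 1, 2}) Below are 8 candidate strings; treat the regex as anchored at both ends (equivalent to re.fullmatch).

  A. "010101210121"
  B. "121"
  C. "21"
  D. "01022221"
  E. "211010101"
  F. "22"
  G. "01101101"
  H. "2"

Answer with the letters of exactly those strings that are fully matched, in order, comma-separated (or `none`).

A → match
B → no match
C → match
D → no match
E → no match
F → no match — must end with "1"
G → no match
H → no match — must end with "1"

A, C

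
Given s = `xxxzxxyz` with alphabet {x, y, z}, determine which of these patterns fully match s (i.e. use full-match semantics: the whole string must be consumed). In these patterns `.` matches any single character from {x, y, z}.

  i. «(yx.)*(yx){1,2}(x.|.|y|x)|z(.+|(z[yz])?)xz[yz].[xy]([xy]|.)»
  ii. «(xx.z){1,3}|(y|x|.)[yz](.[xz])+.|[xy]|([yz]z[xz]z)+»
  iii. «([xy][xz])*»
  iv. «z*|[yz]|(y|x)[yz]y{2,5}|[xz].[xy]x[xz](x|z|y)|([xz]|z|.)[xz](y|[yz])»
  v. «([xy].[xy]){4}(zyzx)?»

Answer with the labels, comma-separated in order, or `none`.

ii, iii

i → no match
ii → match
iii → match
iv → no match
v → no match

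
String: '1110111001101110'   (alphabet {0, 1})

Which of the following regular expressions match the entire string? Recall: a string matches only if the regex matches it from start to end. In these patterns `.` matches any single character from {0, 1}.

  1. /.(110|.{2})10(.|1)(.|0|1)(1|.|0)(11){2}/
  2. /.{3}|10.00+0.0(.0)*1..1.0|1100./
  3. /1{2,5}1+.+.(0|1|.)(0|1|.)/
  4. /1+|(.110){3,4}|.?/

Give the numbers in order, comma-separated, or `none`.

1 → no match — must end with '11'
2 → no match
3 → match
4 → match

3, 4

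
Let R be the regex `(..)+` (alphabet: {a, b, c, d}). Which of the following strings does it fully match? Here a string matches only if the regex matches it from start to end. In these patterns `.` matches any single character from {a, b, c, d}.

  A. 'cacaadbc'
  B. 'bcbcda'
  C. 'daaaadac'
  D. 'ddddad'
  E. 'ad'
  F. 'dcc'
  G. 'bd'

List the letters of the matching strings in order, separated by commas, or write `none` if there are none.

A, B, C, D, E, G

A. 'cacaadbc' → match
B. 'bcbcda' → match
C. 'daaaadac' → match
D. 'ddddad' → match
E. 'ad' → match
F. 'dcc' → no match
G. 'bd' → match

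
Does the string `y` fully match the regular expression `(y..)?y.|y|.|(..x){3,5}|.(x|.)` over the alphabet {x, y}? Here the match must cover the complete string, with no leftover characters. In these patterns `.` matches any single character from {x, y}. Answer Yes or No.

Yes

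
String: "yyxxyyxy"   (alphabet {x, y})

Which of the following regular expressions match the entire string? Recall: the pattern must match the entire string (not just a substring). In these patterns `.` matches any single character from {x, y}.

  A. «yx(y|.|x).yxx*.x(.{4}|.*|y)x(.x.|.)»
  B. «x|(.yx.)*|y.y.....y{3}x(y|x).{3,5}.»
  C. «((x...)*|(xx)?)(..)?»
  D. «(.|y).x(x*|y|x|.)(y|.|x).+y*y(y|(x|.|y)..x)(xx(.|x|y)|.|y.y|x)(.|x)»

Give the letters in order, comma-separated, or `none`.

A → no match — must start with "yx"
B → match
C → no match
D → no match

B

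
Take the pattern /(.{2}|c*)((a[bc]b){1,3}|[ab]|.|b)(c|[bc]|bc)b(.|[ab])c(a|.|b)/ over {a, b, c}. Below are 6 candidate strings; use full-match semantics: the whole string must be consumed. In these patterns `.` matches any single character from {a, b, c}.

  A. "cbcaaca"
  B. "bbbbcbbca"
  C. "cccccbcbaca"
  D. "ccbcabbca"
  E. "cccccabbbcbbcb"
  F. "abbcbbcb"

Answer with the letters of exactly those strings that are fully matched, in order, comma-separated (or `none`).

A → no match
B → match
C → match
D → no match
E → match
F → match

B, C, E, F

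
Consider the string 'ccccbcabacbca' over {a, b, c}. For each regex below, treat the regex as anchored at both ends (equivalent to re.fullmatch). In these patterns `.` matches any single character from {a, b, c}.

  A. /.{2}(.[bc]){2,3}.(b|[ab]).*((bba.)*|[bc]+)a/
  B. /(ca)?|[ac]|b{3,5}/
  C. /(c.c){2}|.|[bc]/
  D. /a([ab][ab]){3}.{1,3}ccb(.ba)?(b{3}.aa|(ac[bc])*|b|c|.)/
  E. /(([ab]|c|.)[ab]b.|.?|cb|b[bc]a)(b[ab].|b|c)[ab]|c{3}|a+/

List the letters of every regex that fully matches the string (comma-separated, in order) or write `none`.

A → match
B → no match
C → no match
D → no match — must start with 'a'
E → no match

A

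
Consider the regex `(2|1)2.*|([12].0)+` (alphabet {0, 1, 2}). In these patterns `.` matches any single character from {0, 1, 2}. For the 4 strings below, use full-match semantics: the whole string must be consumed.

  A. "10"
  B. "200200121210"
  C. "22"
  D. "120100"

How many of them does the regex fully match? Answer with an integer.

A → no match
B → no match
C → match
D → match
Total matched: 2

2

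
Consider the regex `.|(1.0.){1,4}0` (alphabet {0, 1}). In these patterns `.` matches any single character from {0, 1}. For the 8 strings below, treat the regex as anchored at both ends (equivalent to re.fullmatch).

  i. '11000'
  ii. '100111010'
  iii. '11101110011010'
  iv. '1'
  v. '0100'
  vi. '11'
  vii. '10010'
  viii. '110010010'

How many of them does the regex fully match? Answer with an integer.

i → match
ii → match
iii → no match
iv → match
v → no match
vi → no match
vii → match
viii → match
Total matched: 5

5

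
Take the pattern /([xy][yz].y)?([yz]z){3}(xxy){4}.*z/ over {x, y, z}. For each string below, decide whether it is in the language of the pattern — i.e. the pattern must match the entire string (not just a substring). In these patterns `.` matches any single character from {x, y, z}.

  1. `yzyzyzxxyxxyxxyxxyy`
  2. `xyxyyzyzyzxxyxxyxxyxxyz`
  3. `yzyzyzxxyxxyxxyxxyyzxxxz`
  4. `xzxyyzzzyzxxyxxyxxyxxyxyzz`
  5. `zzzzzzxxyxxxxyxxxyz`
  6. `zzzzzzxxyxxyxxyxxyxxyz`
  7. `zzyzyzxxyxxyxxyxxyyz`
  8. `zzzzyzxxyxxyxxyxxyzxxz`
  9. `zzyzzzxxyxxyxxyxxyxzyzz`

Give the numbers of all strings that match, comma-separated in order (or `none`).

2, 3, 4, 6, 7, 8, 9

1 → no match — must end with `z`
2 → match
3 → match
4 → match
5 → no match
6 → match
7 → match
8 → match
9 → match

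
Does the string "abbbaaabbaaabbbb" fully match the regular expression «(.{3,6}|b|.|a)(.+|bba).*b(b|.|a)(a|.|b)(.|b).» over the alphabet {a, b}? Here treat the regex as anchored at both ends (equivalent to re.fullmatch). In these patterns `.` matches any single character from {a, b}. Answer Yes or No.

No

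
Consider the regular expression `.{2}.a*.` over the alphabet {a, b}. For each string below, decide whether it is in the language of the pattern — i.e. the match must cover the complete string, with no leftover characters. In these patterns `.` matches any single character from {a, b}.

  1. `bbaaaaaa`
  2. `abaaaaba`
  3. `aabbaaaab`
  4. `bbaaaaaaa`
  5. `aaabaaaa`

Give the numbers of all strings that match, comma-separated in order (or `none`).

1. `bbaaaaaa` → match
2. `abaaaaba` → no match
3. `aabbaaaab` → no match
4. `bbaaaaaaa` → match
5. `aaabaaaa` → no match

1, 4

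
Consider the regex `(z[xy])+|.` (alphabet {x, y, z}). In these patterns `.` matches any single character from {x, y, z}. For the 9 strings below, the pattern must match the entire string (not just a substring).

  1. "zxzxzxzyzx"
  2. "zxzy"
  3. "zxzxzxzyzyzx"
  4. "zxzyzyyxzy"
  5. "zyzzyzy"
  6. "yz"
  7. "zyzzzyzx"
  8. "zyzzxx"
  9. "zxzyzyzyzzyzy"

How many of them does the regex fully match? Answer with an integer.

1 → match
2 → match
3 → match
4 → no match
5 → no match
6 → no match
7 → no match
8 → no match
9 → no match
Total matched: 3

3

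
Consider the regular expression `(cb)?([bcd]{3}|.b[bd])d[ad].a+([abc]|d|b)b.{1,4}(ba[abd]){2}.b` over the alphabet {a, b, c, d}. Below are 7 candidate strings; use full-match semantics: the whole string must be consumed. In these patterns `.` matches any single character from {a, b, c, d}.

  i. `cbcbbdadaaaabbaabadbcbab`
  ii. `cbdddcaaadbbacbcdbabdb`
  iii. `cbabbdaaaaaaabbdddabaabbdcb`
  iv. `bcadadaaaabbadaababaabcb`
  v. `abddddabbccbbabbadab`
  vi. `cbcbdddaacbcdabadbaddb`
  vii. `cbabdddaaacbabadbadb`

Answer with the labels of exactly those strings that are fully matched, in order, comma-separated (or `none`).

v, vi

i → no match
ii → no match
iii → no match
iv → no match
v → match
vi → match
vii → no match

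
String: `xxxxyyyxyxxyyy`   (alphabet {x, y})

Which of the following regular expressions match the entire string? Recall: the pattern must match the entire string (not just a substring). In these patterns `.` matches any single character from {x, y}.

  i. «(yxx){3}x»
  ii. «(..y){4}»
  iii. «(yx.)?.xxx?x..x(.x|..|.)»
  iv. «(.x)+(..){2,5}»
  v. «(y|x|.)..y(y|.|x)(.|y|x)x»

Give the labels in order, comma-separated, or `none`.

i → no match — must start with `yxx`
ii → no match
iii → no match
iv → match
v → no match — must end with `x`

iv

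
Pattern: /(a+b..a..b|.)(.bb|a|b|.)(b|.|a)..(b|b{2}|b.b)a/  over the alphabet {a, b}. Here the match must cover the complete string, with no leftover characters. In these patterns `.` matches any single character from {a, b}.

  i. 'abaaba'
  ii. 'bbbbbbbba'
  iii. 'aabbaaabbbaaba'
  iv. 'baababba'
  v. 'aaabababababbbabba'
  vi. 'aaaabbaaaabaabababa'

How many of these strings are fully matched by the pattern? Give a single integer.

4

i → no match
ii → match
iii → no match
iv → match
v → match
vi → match
Total matched: 4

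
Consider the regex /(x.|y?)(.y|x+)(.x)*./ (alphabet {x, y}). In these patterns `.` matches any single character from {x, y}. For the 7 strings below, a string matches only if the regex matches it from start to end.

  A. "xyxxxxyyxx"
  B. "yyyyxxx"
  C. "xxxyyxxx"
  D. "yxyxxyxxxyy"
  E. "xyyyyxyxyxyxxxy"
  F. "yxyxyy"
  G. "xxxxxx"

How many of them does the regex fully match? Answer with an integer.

A → no match
B → no match
C → no match
D → no match
E → match
F → no match
G → match
Total matched: 2

2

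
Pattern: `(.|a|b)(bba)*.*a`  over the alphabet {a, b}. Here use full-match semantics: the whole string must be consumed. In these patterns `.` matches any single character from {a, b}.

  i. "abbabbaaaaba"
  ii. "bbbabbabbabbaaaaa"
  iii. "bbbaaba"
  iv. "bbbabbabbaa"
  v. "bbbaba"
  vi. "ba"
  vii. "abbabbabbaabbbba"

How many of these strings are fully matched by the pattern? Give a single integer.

i. "abbabbaaaaba" → match
ii → match
iii. "bbbaaba" → match
iv. "bbbabbabbaa" → match
v. "bbbaba" → match
vi. "ba" → match
vii → match
Total matched: 7

7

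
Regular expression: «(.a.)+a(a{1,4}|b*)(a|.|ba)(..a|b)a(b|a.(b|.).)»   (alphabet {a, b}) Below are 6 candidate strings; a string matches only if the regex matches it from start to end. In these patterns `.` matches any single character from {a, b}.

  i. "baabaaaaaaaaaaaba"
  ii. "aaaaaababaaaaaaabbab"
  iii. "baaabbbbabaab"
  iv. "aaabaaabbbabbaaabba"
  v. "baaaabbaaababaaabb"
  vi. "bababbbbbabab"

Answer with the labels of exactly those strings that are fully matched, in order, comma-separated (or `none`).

i, ii, iii, iv, v, vi

i → match
ii → match
iii → match
iv → match
v → match
vi → match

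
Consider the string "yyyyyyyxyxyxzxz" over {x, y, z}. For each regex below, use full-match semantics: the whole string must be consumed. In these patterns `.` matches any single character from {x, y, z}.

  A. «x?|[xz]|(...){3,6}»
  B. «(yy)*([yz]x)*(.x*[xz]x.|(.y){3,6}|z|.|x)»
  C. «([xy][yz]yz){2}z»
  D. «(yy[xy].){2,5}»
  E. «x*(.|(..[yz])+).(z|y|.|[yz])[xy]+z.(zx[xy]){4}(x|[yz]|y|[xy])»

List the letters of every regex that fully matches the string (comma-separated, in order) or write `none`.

A, B

A → match
B → match
C → no match — must end with "yzz"
D → no match
E → no match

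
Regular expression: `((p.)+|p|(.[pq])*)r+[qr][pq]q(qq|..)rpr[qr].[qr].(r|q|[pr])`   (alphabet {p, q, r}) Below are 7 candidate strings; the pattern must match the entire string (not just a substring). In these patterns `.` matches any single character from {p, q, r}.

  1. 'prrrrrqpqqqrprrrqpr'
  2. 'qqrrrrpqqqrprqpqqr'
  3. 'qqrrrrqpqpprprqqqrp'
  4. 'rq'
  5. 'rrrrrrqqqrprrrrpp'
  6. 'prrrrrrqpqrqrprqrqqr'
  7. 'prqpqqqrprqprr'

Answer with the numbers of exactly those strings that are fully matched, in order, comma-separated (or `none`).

1 → match
2 → match
3 → match
4. 'rq' → no match
5 → no match
6 → match
7 → no match

1, 2, 3, 6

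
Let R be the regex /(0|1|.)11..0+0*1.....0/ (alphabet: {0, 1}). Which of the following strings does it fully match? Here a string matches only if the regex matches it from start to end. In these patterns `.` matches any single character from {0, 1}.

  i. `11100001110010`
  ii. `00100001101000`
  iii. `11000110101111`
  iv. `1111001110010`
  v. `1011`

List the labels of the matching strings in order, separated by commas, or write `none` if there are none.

i, iv

i → match
ii → no match
iii → no match — must end with `0`
iv → match
v. `1011` → no match — must end with `0`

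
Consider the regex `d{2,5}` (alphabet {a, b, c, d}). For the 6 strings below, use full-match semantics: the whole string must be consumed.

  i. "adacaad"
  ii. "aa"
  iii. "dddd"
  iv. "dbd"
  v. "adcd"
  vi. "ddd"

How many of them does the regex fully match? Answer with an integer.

2

i. "adacaad" → no match — must start with "d"
ii. "aa" → no match — must start with "d"
iii. "dddd" → match
iv. "dbd" → no match
v. "adcd" → no match — must start with "d"
vi. "ddd" → match
Total matched: 2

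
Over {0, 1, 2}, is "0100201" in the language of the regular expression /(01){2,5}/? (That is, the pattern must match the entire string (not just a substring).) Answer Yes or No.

No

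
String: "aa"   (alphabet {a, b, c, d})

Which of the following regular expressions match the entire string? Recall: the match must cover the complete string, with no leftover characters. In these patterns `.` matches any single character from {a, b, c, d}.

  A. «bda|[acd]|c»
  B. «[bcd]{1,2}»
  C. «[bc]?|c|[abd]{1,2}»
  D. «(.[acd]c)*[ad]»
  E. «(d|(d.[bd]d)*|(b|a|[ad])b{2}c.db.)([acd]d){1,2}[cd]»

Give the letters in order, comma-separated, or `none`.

C

A → no match
B → no match
C → match
D → no match
E → no match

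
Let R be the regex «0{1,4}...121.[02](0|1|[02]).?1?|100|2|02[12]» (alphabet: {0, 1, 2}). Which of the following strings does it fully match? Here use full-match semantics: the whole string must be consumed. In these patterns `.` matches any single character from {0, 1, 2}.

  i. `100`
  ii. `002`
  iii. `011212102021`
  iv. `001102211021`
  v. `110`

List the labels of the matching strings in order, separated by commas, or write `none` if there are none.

i → match
ii → no match
iii → match
iv → no match
v → no match

i, iii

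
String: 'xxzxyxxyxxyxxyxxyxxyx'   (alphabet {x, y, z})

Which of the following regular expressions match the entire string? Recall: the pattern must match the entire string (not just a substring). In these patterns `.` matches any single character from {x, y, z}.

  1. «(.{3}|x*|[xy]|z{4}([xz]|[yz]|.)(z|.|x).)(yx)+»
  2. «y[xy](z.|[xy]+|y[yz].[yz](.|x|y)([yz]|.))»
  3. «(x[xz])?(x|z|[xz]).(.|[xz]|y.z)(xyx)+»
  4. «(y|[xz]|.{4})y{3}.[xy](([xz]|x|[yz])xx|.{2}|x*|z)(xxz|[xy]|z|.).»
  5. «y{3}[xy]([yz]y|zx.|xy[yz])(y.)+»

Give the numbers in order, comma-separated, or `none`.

3

1 → no match
2 → no match — must start with 'y'
3 → match
4 → no match
5 → no match — must start with 'y'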